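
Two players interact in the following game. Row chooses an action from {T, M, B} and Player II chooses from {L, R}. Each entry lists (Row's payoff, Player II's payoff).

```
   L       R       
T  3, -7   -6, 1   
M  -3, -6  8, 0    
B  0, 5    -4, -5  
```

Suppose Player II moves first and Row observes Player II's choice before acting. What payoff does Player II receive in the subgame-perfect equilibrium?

0

Solve by backward induction (Player II leads).
- L: BR = T, leader payoff -7.
- R: BR = M, leader payoff 0.
Among -7, 0, the best is 0 at R. Subgame-perfect outcome: (M, R) with payoffs (8, 0).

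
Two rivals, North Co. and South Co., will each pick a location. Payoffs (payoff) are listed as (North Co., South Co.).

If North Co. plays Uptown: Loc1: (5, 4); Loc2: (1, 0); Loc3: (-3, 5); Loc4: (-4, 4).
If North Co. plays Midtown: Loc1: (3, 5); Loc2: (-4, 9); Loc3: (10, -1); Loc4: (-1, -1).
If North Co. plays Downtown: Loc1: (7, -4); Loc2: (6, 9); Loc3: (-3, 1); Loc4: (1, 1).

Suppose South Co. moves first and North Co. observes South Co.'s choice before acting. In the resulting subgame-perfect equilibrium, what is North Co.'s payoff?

6

Solve by backward induction (South Co. leads).
- Loc1: BR = Downtown, leader payoff -4.
- Loc2: BR = Downtown, leader payoff 9.
- Loc3: BR = Midtown, leader payoff -1.
- Loc4: BR = Downtown, leader payoff 1.
Among -4, 9, -1, 1, the best is 9 at Loc2. Subgame-perfect outcome: (Downtown, Loc2) with payoffs (6, 9).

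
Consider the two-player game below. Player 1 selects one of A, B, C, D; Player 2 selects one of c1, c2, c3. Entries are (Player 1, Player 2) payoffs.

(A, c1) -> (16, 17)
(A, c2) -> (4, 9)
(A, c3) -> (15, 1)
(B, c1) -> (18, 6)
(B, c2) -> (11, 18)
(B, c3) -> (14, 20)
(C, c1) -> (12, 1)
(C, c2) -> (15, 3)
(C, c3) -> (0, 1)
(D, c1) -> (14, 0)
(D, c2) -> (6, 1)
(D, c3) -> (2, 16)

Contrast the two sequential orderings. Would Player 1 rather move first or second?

If Player 1 leads: Player 2's best replies are A→c1, B→c3, C→c2, D→c3; Player 1's induced payoffs 16, 14, 15, 2; outcome (A, c1), payoffs (16, 17).
If Player 2 leads: Player 1's best replies are c1→B, c2→C, c3→A; Player 2's induced payoffs 6, 3, 1; outcome (B, c1), payoffs (18, 6).
Player 1 gets 16 moving first and 18 moving second, so Player 1 prefers to move second.

second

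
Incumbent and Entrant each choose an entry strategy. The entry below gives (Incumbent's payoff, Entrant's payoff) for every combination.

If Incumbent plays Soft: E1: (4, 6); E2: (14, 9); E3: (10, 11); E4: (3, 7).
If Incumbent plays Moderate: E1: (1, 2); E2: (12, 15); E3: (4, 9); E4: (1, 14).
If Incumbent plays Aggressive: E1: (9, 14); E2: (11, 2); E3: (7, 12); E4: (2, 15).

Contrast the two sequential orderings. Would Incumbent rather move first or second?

If Incumbent leads: Entrant's best replies are Soft→E3, Moderate→E2, Aggressive→E4; Incumbent's induced payoffs 10, 12, 2; outcome (Moderate, E2), payoffs (12, 15).
If Entrant leads: Incumbent's best replies are E1→Aggressive, E2→Soft, E3→Soft, E4→Soft; Entrant's induced payoffs 14, 9, 11, 7; outcome (Aggressive, E1), payoffs (9, 14).
Incumbent gets 12 moving first and 9 moving second, so Incumbent prefers to move first.

first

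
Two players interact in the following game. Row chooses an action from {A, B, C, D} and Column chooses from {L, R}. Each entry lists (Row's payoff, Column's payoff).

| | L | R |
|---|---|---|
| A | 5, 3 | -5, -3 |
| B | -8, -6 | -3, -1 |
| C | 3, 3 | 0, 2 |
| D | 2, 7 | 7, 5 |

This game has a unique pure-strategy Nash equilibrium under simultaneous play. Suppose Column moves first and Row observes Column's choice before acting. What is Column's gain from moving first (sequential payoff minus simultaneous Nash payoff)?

Solve by backward induction (Column leads).
- L → Row plays A (best of 5, -8, 3, 2); Column gets 3.
- R → Row plays D (best of -5, -3, 0, 7); Column gets 5.
Maximizing over 3, 5, Column chooses R. Subgame-perfect outcome: (D, R) with payoffs (7, 5).
Under simultaneous play:
Row's best replies: L→A; R→D.
Column's best replies: A→L; B→R; C→L; D→L.
Only (A, L) has each player best-responding; Nash payoffs (5, 3).
Column's commitment gain: 5 − 3 = 2.

2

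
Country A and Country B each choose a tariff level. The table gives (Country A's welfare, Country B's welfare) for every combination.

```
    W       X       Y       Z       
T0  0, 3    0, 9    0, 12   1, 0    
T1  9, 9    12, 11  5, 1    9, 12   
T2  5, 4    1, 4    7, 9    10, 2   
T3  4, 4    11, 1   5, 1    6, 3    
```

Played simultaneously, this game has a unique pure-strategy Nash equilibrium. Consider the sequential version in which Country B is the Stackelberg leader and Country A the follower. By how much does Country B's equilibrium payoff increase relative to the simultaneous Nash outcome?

2

Solve by backward induction (Country B leads).
- W → Country A plays T1 (best of 0, 9, 5, 4); Country B gets 9.
- X → Country A plays T1 (best of 0, 12, 1, 11); Country B gets 11.
- Y → Country A plays T2 (best of 0, 5, 7, 5); Country B gets 9.
- Z → Country A plays T2 (best of 1, 9, 10, 6); Country B gets 2.
Maximizing over 9, 11, 9, 2, Country B chooses X. Subgame-perfect outcome: (T1, X) with payoffs (12, 11).
Now find the simultaneous Nash equilibrium.
Country A's best replies: W→T1; X→T1; Y→T2; Z→T2.
Country B's best replies: T0→Y; T1→Z; T2→Y; T3→W.
The unique mutual best reply is (T2, Y), giving (7, 9).
Country B's commitment gain: 11 − 9 = 2.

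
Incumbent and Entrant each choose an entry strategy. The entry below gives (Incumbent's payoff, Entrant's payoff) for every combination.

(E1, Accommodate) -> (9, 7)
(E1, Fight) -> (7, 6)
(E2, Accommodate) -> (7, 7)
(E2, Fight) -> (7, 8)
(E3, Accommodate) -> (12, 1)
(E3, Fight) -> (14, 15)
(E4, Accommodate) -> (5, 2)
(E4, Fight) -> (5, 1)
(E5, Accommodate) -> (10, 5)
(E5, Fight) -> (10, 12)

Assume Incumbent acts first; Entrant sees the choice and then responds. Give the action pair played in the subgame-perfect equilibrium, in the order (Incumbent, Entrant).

(E3, Fight)

Backward induction with Incumbent moving first.
- E1: BR = Accommodate, leader payoff 9.
- E2: BR = Fight, leader payoff 7.
- E3: BR = Fight, leader payoff 14.
- E4: BR = Accommodate, leader payoff 5.
- E5: BR = Fight, leader payoff 10.
Among 9, 7, 14, 5, 10, the best is 14 at E3. Subgame-perfect outcome: (E3, Fight) with payoffs (14, 15).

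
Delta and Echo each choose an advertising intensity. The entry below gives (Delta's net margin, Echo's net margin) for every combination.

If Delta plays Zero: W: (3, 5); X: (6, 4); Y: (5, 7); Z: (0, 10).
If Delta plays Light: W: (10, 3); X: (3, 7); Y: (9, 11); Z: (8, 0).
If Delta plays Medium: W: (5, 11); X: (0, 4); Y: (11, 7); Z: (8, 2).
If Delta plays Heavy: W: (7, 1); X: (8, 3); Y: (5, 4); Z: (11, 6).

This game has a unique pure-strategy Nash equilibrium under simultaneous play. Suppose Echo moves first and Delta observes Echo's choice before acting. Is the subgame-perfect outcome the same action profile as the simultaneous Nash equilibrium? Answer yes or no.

no

Backward induction with Echo moving first.
- W: Delta compares 3, 10, 5, 7 and picks Light; Echo would get 3.
- X: Delta compares 6, 3, 0, 8 and picks Heavy; Echo would get 3.
- Y: Delta compares 5, 9, 11, 5 and picks Medium; Echo would get 7.
- Z: Delta compares 0, 8, 8, 11 and picks Heavy; Echo would get 6.
Echo's induced payoffs are 3, 3, 7, 6, so Echo commits to Y. Subgame-perfect outcome: (Medium, Y) with payoffs (11, 7).
Under simultaneous play:
Delta's best replies: W→Light; X→Heavy; Y→Medium; Z→Heavy.
Echo's best replies: Zero→Z; Light→Y; Medium→W; Heavy→Z.
The unique mutual best reply is (Heavy, Z), giving (11, 6).
Sequential outcome (Medium, Y) differs from the Nash profile (Heavy, Z).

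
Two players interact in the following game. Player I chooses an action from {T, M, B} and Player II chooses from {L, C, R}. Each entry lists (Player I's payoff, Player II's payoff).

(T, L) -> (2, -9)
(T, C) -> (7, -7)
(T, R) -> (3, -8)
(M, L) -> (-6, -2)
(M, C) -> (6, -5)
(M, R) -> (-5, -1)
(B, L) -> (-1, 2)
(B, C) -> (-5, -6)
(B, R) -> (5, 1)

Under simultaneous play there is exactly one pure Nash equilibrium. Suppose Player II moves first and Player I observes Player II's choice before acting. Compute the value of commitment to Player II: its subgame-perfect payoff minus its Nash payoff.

Work backward from Player I's decision.
- L: Player I compares 2, -6, -1 and picks T; Player II would get -9.
- C: Player I compares 7, 6, -5 and picks T; Player II would get -7.
- R: Player I compares 3, -5, 5 and picks B; Player II would get 1.
Maximizing over -9, -7, 1, Player II chooses R. Subgame-perfect outcome: (B, R) with payoffs (5, 1).
For the simultaneous game, intersect best replies.
Player I's best replies: L→T; C→T; R→B.
Player II's best replies: T→C; M→R; B→L.
Only (T, C) has each player best-responding; Nash payoffs (7, -7).
Player II's commitment gain: 1 − -7 = 8.

8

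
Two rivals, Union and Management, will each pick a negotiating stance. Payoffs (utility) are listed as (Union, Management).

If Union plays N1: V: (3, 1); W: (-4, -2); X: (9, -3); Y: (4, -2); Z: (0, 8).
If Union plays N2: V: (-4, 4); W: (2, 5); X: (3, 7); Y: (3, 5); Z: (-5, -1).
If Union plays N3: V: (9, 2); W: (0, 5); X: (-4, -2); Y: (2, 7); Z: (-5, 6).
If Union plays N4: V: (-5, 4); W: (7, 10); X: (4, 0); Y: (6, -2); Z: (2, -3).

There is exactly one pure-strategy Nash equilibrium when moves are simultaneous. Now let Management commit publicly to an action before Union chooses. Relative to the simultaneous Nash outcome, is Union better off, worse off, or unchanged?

unchanged

Union best-responds to each possible Management move:
- V: Union compares 3, -4, 9, -5 and picks N3; Management would get 2.
- W: Union compares -4, 2, 0, 7 and picks N4; Management would get 10.
- X: Union compares 9, 3, -4, 4 and picks N1; Management would get -3.
- Y: Union compares 4, 3, 2, 6 and picks N4; Management would get -2.
- Z: Union compares 0, -5, -5, 2 and picks N4; Management would get -3.
Management's induced payoffs are 2, 10, -3, -2, -3, so Management commits to W. Subgame-perfect outcome: (N4, W) with payoffs (7, 10).
Under simultaneous play:
Union's best replies: V→N3; W→N4; X→N1; Y→N4; Z→N4.
Management's best replies: N1→Z; N2→X; N3→Y; N4→W.
Only (N4, W) has each player best-responding; Nash payoffs (7, 10).
Union earns 7 sequentially versus 7 at the Nash outcome: unchanged.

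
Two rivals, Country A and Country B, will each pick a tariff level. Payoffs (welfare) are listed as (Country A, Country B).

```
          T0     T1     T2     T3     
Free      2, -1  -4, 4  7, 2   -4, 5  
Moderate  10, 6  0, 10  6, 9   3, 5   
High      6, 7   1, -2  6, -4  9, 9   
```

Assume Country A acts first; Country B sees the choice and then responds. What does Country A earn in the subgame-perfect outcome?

9

Backward induction with Country A moving first.
- Free → Country B plays T3 (best of -1, 4, 2, 5); Country A gets -4.
- Moderate → Country B plays T1 (best of 6, 10, 9, 5); Country A gets 0.
- High → Country B plays T3 (best of 7, -2, -4, 9); Country A gets 9.
Country A's induced payoffs are -4, 0, 9, so Country A commits to High. Subgame-perfect outcome: (High, T3) with payoffs (9, 9).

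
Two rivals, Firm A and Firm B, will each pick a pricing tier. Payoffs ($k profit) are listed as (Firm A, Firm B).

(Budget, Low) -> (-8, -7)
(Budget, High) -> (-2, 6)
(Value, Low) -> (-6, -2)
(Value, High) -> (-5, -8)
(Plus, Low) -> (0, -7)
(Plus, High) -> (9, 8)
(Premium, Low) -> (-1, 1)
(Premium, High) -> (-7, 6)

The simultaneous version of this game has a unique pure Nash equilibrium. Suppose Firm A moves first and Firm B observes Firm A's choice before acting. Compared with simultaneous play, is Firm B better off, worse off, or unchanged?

Backward induction with Firm A moving first.
- Budget: Firm B compares -7, 6 and picks High; Firm A would get -2.
- Value: Firm B compares -2, -8 and picks Low; Firm A would get -6.
- Plus: Firm B compares -7, 8 and picks High; Firm A would get 9.
- Premium: Firm B compares 1, 6 and picks High; Firm A would get -7.
Among -2, -6, 9, -7, the best is 9 at Plus. Subgame-perfect outcome: (Plus, High) with payoffs (9, 8).
Now find the simultaneous Nash equilibrium.
Firm A's best replies: Low→Plus; High→Plus.
Firm B's best replies: Budget→High; Value→Low; Plus→High; Premium→High.
Only (Plus, High) has each player best-responding; Nash payoffs (9, 8).
Firm B earns 8 sequentially versus 8 at the Nash outcome: unchanged.

unchanged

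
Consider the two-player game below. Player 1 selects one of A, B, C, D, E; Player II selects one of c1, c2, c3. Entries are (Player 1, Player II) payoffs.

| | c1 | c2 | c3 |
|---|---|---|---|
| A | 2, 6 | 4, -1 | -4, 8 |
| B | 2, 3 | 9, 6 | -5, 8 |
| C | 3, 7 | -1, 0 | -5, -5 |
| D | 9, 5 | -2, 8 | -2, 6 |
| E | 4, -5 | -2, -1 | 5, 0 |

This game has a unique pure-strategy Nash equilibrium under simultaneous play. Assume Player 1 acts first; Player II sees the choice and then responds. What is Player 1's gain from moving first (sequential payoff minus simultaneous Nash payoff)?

Player II best-responds to each possible Player 1 move:
- A: BR = c3, leader payoff -4.
- B: BR = c3, leader payoff -5.
- C: BR = c1, leader payoff 3.
- D: BR = c2, leader payoff -2.
- E: BR = c3, leader payoff 5.
Among -4, -5, 3, -2, 5, the best is 5 at E. Subgame-perfect outcome: (E, c3) with payoffs (5, 0).
For the simultaneous game, intersect best replies.
Player 1's best replies: c1→D; c2→B; c3→E.
Player II's best replies: A→c3; B→c3; C→c1; D→c2; E→c3.
Only (E, c3) has each player best-responding; Nash payoffs (5, 0).
Player 1's commitment gain: 5 − 5 = 0.

0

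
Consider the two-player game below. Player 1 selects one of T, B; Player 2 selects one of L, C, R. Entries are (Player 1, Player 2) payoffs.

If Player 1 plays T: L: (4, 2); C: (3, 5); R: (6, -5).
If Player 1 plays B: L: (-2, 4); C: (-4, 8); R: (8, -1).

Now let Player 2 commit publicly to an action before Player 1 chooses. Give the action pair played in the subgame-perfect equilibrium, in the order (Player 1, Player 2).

(T, C)

Backward induction with Player 2 moving first.
- L: Player 1 compares 4, -2 and picks T; Player 2 would get 2.
- C: Player 1 compares 3, -4 and picks T; Player 2 would get 5.
- R: Player 1 compares 6, 8 and picks B; Player 2 would get -1.
Among 2, 5, -1, the best is 5 at C. Subgame-perfect outcome: (T, C) with payoffs (3, 5).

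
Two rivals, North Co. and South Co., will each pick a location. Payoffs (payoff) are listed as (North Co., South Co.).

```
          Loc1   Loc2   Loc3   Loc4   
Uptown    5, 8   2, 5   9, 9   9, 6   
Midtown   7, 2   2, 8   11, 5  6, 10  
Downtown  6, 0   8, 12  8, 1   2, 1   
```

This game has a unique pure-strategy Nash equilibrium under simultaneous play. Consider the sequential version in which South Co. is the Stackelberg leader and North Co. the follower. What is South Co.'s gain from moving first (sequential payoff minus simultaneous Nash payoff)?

0

North Co. best-responds to each possible South Co. move:
- Loc1: North Co. compares 5, 7, 6 and picks Midtown; South Co. would get 2.
- Loc2: North Co. compares 2, 2, 8 and picks Downtown; South Co. would get 12.
- Loc3: North Co. compares 9, 11, 8 and picks Midtown; South Co. would get 5.
- Loc4: North Co. compares 9, 6, 2 and picks Uptown; South Co. would get 6.
Among 2, 12, 5, 6, the best is 12 at Loc2. Subgame-perfect outcome: (Downtown, Loc2) with payoffs (8, 12).
For the simultaneous game, intersect best replies.
North Co.'s best replies: Loc1→Midtown; Loc2→Downtown; Loc3→Midtown; Loc4→Uptown.
South Co.'s best replies: Uptown→Loc3; Midtown→Loc4; Downtown→Loc2.
Only (Downtown, Loc2) has each player best-responding; Nash payoffs (8, 12).
South Co.'s commitment gain: 12 − 12 = 0.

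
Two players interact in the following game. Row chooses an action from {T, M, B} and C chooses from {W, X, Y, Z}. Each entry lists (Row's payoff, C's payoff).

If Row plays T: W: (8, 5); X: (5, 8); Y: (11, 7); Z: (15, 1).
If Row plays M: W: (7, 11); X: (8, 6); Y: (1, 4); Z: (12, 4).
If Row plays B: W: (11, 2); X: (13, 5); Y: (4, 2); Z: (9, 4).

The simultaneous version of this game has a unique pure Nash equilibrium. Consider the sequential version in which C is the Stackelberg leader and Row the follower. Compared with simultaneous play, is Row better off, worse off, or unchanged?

worse off

Work backward from Row's decision.
- W: BR = B, leader payoff 2.
- X: BR = B, leader payoff 5.
- Y: BR = T, leader payoff 7.
- Z: BR = T, leader payoff 1.
C's induced payoffs are 2, 5, 7, 1, so C commits to Y. Subgame-perfect outcome: (T, Y) with payoffs (11, 7).
Under simultaneous play:
Row's best replies: W→B; X→B; Y→T; Z→T.
C's best replies: T→X; M→W; B→X.
Only (B, X) has each player best-responding; Nash payoffs (13, 5).
Row earns 11 sequentially versus 13 at the Nash outcome: worse off.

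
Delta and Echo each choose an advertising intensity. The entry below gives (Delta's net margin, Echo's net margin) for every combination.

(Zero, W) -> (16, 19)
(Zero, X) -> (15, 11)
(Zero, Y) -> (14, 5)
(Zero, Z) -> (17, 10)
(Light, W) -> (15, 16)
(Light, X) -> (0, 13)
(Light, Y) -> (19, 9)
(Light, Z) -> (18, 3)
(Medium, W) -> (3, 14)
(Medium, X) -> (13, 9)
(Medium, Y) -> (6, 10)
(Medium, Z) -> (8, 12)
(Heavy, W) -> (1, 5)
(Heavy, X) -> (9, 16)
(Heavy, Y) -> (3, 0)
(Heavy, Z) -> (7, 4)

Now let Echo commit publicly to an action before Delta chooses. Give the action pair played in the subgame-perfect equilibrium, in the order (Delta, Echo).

Delta best-responds to each possible Echo move:
- W: Delta compares 16, 15, 3, 1 and picks Zero; Echo would get 19.
- X: Delta compares 15, 0, 13, 9 and picks Zero; Echo would get 11.
- Y: Delta compares 14, 19, 6, 3 and picks Light; Echo would get 9.
- Z: Delta compares 17, 18, 8, 7 and picks Light; Echo would get 3.
Echo's induced payoffs are 19, 11, 9, 3, so Echo commits to W. Subgame-perfect outcome: (Zero, W) with payoffs (16, 19).

(Zero, W)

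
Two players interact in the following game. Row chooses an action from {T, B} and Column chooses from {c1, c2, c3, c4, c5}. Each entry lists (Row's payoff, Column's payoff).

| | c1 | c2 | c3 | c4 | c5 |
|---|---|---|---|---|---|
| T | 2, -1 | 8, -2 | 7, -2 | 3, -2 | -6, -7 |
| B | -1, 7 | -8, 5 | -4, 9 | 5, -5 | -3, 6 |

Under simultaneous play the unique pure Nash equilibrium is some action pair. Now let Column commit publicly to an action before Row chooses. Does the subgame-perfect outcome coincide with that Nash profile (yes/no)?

Backward induction with Column moving first.
- c1: BR = T, leader payoff -1.
- c2: BR = T, leader payoff -2.
- c3: BR = T, leader payoff -2.
- c4: BR = B, leader payoff -5.
- c5: BR = B, leader payoff 6.
Among -1, -2, -2, -5, 6, the best is 6 at c5. Subgame-perfect outcome: (B, c5) with payoffs (-3, 6).
Now find the simultaneous Nash equilibrium.
Row's best replies: c1→T; c2→T; c3→T; c4→B; c5→B.
Column's best replies: T→c1; B→c3.
The unique mutual best reply is (T, c1), giving (2, -1).
Sequential outcome (B, c5) differs from the Nash profile (T, c1).

no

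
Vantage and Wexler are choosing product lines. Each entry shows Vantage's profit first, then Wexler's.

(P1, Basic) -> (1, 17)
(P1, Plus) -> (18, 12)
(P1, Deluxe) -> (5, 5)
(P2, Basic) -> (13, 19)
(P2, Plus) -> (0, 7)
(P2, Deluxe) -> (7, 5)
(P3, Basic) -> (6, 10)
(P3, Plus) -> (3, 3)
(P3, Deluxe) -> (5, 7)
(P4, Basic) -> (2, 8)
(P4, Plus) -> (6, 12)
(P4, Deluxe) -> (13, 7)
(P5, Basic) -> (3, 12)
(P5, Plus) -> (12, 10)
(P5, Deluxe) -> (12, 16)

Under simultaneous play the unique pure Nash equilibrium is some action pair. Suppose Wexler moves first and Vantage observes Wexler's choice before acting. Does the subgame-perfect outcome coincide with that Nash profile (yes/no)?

yes

Solve by backward induction (Wexler leads).
- Basic: BR = P2, leader payoff 19.
- Plus: BR = P1, leader payoff 12.
- Deluxe: BR = P4, leader payoff 7.
Among 19, 12, 7, the best is 19 at Basic. Subgame-perfect outcome: (P2, Basic) with payoffs (13, 19).
Under simultaneous play:
Vantage's best replies: Basic→P2; Plus→P1; Deluxe→P4.
Wexler's best replies: P1→Basic; P2→Basic; P3→Basic; P4→Plus; P5→Deluxe.
Only (P2, Basic) has each player best-responding; Nash payoffs (13, 19).
Sequential outcome (P2, Basic) coincides with the Nash profile (P2, Basic).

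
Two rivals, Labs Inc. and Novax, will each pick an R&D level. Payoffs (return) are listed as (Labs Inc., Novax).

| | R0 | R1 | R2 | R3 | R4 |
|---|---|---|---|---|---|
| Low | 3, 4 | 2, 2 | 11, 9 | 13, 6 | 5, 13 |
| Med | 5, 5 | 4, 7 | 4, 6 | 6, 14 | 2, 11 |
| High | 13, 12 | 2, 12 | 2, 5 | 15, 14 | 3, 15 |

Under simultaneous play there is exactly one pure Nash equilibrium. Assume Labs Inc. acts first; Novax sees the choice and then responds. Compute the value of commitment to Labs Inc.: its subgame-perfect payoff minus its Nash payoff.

Solve by backward induction (Labs Inc. leads).
- Low → Novax plays R4 (best of 4, 2, 9, 6, 13); Labs Inc. gets 5.
- Med → Novax plays R3 (best of 5, 7, 6, 14, 11); Labs Inc. gets 6.
- High → Novax plays R4 (best of 12, 12, 5, 14, 15); Labs Inc. gets 3.
Among 5, 6, 3, the best is 6 at Med. Subgame-perfect outcome: (Med, R3) with payoffs (6, 14).
Now find the simultaneous Nash equilibrium.
Labs Inc.'s best replies: R0→High; R1→Med; R2→Low; R3→High; R4→Low.
Novax's best replies: Low→R4; Med→R3; High→R4.
Only (Low, R4) has each player best-responding; Nash payoffs (5, 13).
Labs Inc.'s commitment gain: 6 − 5 = 1.

1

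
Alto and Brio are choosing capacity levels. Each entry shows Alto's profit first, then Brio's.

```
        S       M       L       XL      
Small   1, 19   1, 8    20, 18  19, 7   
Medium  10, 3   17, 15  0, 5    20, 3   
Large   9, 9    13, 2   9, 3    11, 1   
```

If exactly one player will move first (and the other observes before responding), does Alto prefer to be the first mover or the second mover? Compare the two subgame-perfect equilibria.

If Alto leads: Brio's best replies are Small→S, Medium→M, Large→S; Alto's induced payoffs 1, 17, 9; outcome (Medium, M), payoffs (17, 15).
If Brio leads: Alto's best replies are S→Medium, M→Medium, L→Small, XL→Medium; Brio's induced payoffs 3, 15, 18, 3; outcome (Small, L), payoffs (20, 18).
Alto gets 17 moving first and 20 moving second, so Alto prefers to move second.

second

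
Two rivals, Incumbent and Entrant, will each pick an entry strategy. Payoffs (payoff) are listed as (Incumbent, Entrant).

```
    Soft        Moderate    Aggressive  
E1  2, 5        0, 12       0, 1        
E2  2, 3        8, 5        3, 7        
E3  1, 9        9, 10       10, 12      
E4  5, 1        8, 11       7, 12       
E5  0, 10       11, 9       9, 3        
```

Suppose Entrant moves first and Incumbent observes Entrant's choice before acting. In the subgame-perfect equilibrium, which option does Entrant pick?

Aggressive

Solve by backward induction (Entrant leads).
- Soft → Incumbent plays E4 (best of 2, 2, 1, 5, 0); Entrant gets 1.
- Moderate → Incumbent plays E5 (best of 0, 8, 9, 8, 11); Entrant gets 9.
- Aggressive → Incumbent plays E3 (best of 0, 3, 10, 7, 9); Entrant gets 12.
Among 1, 9, 12, the best is 12 at Aggressive. Subgame-perfect outcome: (E3, Aggressive) with payoffs (10, 12).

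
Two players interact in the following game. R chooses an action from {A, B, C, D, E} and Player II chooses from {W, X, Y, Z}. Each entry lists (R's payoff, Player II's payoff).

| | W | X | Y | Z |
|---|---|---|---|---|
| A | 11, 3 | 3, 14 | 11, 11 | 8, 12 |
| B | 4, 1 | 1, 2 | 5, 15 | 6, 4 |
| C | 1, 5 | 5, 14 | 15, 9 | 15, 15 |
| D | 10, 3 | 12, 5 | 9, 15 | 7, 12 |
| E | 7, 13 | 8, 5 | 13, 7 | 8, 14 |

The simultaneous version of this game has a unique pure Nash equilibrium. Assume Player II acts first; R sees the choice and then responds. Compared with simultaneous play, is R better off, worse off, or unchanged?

Work backward from R's decision.
- W: BR = A, leader payoff 3.
- X: BR = D, leader payoff 5.
- Y: BR = C, leader payoff 9.
- Z: BR = C, leader payoff 15.
Player II's induced payoffs are 3, 5, 9, 15, so Player II commits to Z. Subgame-perfect outcome: (C, Z) with payoffs (15, 15).
Now find the simultaneous Nash equilibrium.
R's best replies: W→A; X→D; Y→C; Z→C.
Player II's best replies: A→X; B→Y; C→Z; D→Y; E→Z.
The unique mutual best reply is (C, Z), giving (15, 15).
R earns 15 sequentially versus 15 at the Nash outcome: unchanged.

unchanged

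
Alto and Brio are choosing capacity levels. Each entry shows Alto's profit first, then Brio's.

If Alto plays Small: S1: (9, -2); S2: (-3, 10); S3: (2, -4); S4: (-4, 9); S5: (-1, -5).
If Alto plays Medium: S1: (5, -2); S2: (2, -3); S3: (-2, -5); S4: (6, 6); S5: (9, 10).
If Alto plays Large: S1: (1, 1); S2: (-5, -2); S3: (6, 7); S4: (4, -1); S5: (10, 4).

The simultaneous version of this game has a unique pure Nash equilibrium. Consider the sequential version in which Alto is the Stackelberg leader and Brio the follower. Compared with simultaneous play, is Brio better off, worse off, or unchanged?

Brio best-responds to each possible Alto move:
- Small: Brio compares -2, 10, -4, 9, -5 and picks S2; Alto would get -3.
- Medium: Brio compares -2, -3, -5, 6, 10 and picks S5; Alto would get 9.
- Large: Brio compares 1, -2, 7, -1, 4 and picks S3; Alto would get 6.
Maximizing over -3, 9, 6, Alto chooses Medium. Subgame-perfect outcome: (Medium, S5) with payoffs (9, 10).
Under simultaneous play:
Alto's best replies: S1→Small; S2→Medium; S3→Large; S4→Medium; S5→Large.
Brio's best replies: Small→S2; Medium→S5; Large→S3.
Only (Large, S3) has each player best-responding; Nash payoffs (6, 7).
Brio earns 10 sequentially versus 7 at the Nash outcome: better off.

better off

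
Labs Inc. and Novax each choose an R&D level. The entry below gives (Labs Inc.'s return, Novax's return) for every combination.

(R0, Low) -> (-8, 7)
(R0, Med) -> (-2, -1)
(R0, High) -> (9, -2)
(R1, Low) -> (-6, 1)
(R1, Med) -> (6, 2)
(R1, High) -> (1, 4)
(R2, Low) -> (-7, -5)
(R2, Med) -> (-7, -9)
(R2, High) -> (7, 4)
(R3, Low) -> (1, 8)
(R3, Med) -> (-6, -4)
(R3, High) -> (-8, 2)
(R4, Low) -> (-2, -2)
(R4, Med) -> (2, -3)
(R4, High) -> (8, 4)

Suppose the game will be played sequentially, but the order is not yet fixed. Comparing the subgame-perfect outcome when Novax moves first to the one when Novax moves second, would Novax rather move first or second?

If Labs Inc. leads: Novax's best replies are R0→Low, R1→High, R2→High, R3→Low, R4→High; Labs Inc.'s induced payoffs -8, 1, 7, 1, 8; outcome (R4, High), payoffs (8, 4).
If Novax leads: Labs Inc.'s best replies are Low→R3, Med→R1, High→R0; Novax's induced payoffs 8, 2, -2; outcome (R3, Low), payoffs (1, 8).
Novax gets 8 moving first and 4 moving second, so Novax prefers to move first.

first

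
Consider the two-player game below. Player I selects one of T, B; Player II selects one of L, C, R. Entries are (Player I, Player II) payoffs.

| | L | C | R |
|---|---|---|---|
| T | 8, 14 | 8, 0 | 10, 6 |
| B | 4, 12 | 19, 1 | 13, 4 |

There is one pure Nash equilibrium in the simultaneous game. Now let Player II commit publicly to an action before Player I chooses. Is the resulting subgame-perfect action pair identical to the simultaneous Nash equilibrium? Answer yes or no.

yes

Backward induction with Player II moving first.
- L → Player I plays T (best of 8, 4); Player II gets 14.
- C → Player I plays B (best of 8, 19); Player II gets 1.
- R → Player I plays B (best of 10, 13); Player II gets 4.
Maximizing over 14, 1, 4, Player II chooses L. Subgame-perfect outcome: (T, L) with payoffs (8, 14).
Under simultaneous play:
Player I's best replies: L→T; C→B; R→B.
Player II's best replies: T→L; B→L.
Only (T, L) has each player best-responding; Nash payoffs (8, 14).
Sequential outcome (T, L) coincides with the Nash profile (T, L).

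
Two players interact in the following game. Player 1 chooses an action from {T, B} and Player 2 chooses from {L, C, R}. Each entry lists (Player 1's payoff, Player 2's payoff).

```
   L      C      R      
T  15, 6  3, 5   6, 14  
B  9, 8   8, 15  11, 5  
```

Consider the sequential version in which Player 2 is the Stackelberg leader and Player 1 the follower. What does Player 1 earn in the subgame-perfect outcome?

Solve by backward induction (Player 2 leads).
- L: Player 1 compares 15, 9 and picks T; Player 2 would get 6.
- C: Player 1 compares 3, 8 and picks B; Player 2 would get 15.
- R: Player 1 compares 6, 11 and picks B; Player 2 would get 5.
Player 2's induced payoffs are 6, 15, 5, so Player 2 commits to C. Subgame-perfect outcome: (B, C) with payoffs (8, 15).

8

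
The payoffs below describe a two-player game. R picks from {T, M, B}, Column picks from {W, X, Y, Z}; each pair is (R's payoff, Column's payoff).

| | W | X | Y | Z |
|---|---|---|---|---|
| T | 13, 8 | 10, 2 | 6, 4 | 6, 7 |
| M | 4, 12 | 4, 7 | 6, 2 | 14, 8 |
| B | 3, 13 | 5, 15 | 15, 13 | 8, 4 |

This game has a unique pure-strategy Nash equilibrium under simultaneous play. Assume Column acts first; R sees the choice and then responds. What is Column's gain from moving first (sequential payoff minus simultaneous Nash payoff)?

R best-responds to each possible Column move:
- W: R compares 13, 4, 3 and picks T; Column would get 8.
- X: R compares 10, 4, 5 and picks T; Column would get 2.
- Y: R compares 6, 6, 15 and picks B; Column would get 13.
- Z: R compares 6, 14, 8 and picks M; Column would get 8.
Maximizing over 8, 2, 13, 8, Column chooses Y. Subgame-perfect outcome: (B, Y) with payoffs (15, 13).
For the simultaneous game, intersect best replies.
R's best replies: W→T; X→T; Y→B; Z→M.
Column's best replies: T→W; M→W; B→X.
Only (T, W) has each player best-responding; Nash payoffs (13, 8).
Column's commitment gain: 13 − 8 = 5.

5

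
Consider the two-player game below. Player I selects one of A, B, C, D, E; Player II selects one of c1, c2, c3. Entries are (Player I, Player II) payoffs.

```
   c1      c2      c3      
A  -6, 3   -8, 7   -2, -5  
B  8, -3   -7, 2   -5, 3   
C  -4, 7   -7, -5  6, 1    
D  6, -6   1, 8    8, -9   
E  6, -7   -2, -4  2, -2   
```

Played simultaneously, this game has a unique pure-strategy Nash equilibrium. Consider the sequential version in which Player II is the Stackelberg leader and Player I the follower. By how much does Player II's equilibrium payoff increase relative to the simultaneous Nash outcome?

0

Solve by backward induction (Player II leads).
- c1 → Player I plays B (best of -6, 8, -4, 6, 6); Player II gets -3.
- c2 → Player I plays D (best of -8, -7, -7, 1, -2); Player II gets 8.
- c3 → Player I plays D (best of -2, -5, 6, 8, 2); Player II gets -9.
Player II's induced payoffs are -3, 8, -9, so Player II commits to c2. Subgame-perfect outcome: (D, c2) with payoffs (1, 8).
Under simultaneous play:
Player I's best replies: c1→B; c2→D; c3→D.
Player II's best replies: A→c2; B→c3; C→c1; D→c2; E→c3.
The unique mutual best reply is (D, c2), giving (1, 8).
Player II's commitment gain: 8 − 8 = 0.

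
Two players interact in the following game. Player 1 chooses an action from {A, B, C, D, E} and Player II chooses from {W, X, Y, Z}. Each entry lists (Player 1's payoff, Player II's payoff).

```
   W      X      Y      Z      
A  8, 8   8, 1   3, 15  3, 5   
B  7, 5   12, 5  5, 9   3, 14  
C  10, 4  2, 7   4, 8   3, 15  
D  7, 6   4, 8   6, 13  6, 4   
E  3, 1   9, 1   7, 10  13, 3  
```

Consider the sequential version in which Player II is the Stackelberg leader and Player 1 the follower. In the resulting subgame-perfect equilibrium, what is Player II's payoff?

Backward induction with Player II moving first.
- W → Player 1 plays C (best of 8, 7, 10, 7, 3); Player II gets 4.
- X → Player 1 plays B (best of 8, 12, 2, 4, 9); Player II gets 5.
- Y → Player 1 plays E (best of 3, 5, 4, 6, 7); Player II gets 10.
- Z → Player 1 plays E (best of 3, 3, 3, 6, 13); Player II gets 3.
Maximizing over 4, 5, 10, 3, Player II chooses Y. Subgame-perfect outcome: (E, Y) with payoffs (7, 10).

10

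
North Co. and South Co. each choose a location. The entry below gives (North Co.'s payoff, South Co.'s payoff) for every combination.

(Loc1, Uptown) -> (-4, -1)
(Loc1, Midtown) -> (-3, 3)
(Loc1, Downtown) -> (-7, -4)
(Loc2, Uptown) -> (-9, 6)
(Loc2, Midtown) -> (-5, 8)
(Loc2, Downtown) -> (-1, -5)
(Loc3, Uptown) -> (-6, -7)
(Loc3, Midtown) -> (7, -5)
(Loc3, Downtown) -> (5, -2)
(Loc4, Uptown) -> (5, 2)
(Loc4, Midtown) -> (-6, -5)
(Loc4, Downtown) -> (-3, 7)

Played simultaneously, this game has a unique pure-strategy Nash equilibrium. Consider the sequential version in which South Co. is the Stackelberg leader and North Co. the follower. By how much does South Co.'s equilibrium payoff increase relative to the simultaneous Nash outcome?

4

Backward induction with South Co. moving first.
- Uptown: BR = Loc4, leader payoff 2.
- Midtown: BR = Loc3, leader payoff -5.
- Downtown: BR = Loc3, leader payoff -2.
Maximizing over 2, -5, -2, South Co. chooses Uptown. Subgame-perfect outcome: (Loc4, Uptown) with payoffs (5, 2).
For the simultaneous game, intersect best replies.
North Co.'s best replies: Uptown→Loc4; Midtown→Loc3; Downtown→Loc3.
South Co.'s best replies: Loc1→Midtown; Loc2→Midtown; Loc3→Downtown; Loc4→Downtown.
The unique mutual best reply is (Loc3, Downtown), giving (5, -2).
South Co.'s commitment gain: 2 − -2 = 4.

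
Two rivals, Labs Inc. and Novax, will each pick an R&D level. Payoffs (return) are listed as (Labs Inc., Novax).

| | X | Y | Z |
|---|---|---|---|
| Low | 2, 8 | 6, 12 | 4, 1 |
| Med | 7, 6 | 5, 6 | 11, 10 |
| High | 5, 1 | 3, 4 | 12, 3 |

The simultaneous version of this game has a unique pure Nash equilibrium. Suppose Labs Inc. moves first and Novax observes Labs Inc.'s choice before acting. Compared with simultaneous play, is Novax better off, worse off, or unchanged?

worse off

Work backward from Novax's decision.
- Low: Novax compares 8, 12, 1 and picks Y; Labs Inc. would get 6.
- Med: Novax compares 6, 6, 10 and picks Z; Labs Inc. would get 11.
- High: Novax compares 1, 4, 3 and picks Y; Labs Inc. would get 3.
Among 6, 11, 3, the best is 11 at Med. Subgame-perfect outcome: (Med, Z) with payoffs (11, 10).
Now find the simultaneous Nash equilibrium.
Labs Inc.'s best replies: X→Med; Y→Low; Z→High.
Novax's best replies: Low→Y; Med→Z; High→Y.
The unique mutual best reply is (Low, Y), giving (6, 12).
Novax earns 10 sequentially versus 12 at the Nash outcome: worse off.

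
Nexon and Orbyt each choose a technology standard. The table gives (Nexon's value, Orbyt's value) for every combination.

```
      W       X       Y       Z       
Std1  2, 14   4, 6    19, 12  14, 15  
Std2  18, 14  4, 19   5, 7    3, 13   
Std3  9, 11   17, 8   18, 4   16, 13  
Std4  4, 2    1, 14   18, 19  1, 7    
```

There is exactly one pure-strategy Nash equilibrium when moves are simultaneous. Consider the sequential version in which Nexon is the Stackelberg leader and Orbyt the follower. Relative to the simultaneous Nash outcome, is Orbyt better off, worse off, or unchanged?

Orbyt best-responds to each possible Nexon move:
- Std1 → Orbyt plays Z (best of 14, 6, 12, 15); Nexon gets 14.
- Std2 → Orbyt plays X (best of 14, 19, 7, 13); Nexon gets 4.
- Std3 → Orbyt plays Z (best of 11, 8, 4, 13); Nexon gets 16.
- Std4 → Orbyt plays Y (best of 2, 14, 19, 7); Nexon gets 18.
Maximizing over 14, 4, 16, 18, Nexon chooses Std4. Subgame-perfect outcome: (Std4, Y) with payoffs (18, 19).
For the simultaneous game, intersect best replies.
Nexon's best replies: W→Std2; X→Std3; Y→Std1; Z→Std3.
Orbyt's best replies: Std1→Z; Std2→X; Std3→Z; Std4→Y.
Only (Std3, Z) has each player best-responding; Nash payoffs (16, 13).
Orbyt earns 19 sequentially versus 13 at the Nash outcome: better off.

better off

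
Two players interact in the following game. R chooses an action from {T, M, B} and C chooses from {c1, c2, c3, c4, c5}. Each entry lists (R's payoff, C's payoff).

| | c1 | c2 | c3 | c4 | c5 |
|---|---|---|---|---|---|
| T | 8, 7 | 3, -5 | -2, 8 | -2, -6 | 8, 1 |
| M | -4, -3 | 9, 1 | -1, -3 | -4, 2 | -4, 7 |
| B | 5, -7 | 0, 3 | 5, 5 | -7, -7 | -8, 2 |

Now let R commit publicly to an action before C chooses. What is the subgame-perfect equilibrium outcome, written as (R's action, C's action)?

(B, c3)

Backward induction with R moving first.
- T: BR = c3, leader payoff -2.
- M: BR = c5, leader payoff -4.
- B: BR = c3, leader payoff 5.
Among -2, -4, 5, the best is 5 at B. Subgame-perfect outcome: (B, c3) with payoffs (5, 5).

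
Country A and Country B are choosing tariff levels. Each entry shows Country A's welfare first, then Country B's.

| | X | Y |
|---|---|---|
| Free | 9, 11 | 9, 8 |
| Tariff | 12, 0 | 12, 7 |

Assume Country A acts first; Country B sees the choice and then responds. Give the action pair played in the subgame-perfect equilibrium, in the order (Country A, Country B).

Backward induction with Country A moving first.
- Free: BR = X, leader payoff 9.
- Tariff: BR = Y, leader payoff 12.
Maximizing over 9, 12, Country A chooses Tariff. Subgame-perfect outcome: (Tariff, Y) with payoffs (12, 7).

(Tariff, Y)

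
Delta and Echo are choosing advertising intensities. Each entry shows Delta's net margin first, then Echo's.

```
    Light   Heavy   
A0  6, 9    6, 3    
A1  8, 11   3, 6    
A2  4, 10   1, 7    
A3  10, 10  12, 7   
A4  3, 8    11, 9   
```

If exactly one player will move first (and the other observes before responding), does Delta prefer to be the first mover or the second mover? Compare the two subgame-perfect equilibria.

If Delta leads: Echo's best replies are A0→Light, A1→Light, A2→Light, A3→Light, A4→Heavy; Delta's induced payoffs 6, 8, 4, 10, 11; outcome (A4, Heavy), payoffs (11, 9).
If Echo leads: Delta's best replies are Light→A3, Heavy→A3; Echo's induced payoffs 10, 7; outcome (A3, Light), payoffs (10, 10).
Delta gets 11 moving first and 10 moving second, so Delta prefers to move first.

first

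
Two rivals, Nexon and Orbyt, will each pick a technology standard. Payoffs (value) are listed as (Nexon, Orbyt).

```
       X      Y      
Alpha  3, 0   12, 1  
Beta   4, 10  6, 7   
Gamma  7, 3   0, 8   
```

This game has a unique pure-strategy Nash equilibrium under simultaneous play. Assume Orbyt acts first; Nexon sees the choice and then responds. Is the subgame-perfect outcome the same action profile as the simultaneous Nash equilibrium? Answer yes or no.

Backward induction with Orbyt moving first.
- X: Nexon compares 3, 4, 7 and picks Gamma; Orbyt would get 3.
- Y: Nexon compares 12, 6, 0 and picks Alpha; Orbyt would get 1.
Maximizing over 3, 1, Orbyt chooses X. Subgame-perfect outcome: (Gamma, X) with payoffs (7, 3).
Under simultaneous play:
Nexon's best replies: X→Gamma; Y→Alpha.
Orbyt's best replies: Alpha→Y; Beta→X; Gamma→Y.
The unique mutual best reply is (Alpha, Y), giving (12, 1).
Sequential outcome (Gamma, X) differs from the Nash profile (Alpha, Y).

no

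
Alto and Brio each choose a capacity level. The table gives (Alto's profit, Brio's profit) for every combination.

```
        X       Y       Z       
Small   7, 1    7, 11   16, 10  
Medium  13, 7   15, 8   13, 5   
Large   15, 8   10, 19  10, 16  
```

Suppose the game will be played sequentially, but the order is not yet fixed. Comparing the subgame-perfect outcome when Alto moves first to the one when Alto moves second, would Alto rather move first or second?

second

If Alto leads: Brio's best replies are Small→Y, Medium→Y, Large→Y; Alto's induced payoffs 7, 15, 10; outcome (Medium, Y), payoffs (15, 8).
If Brio leads: Alto's best replies are X→Large, Y→Medium, Z→Small; Brio's induced payoffs 8, 8, 10; outcome (Small, Z), payoffs (16, 10).
Alto gets 15 moving first and 16 moving second, so Alto prefers to move second.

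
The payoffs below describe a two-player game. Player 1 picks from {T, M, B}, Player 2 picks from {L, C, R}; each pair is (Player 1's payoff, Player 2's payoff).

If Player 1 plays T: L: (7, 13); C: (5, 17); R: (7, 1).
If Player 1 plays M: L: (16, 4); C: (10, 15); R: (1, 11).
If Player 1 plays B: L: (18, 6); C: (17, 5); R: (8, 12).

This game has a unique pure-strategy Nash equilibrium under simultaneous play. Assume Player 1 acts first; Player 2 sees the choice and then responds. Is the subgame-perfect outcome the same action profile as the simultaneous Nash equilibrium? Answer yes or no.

Backward induction with Player 1 moving first.
- T: Player 2 compares 13, 17, 1 and picks C; Player 1 would get 5.
- M: Player 2 compares 4, 15, 11 and picks C; Player 1 would get 10.
- B: Player 2 compares 6, 5, 12 and picks R; Player 1 would get 8.
Among 5, 10, 8, the best is 10 at M. Subgame-perfect outcome: (M, C) with payoffs (10, 15).
Under simultaneous play:
Player 1's best replies: L→B; C→B; R→B.
Player 2's best replies: T→C; M→C; B→R.
The unique mutual best reply is (B, R), giving (8, 12).
Sequential outcome (M, C) differs from the Nash profile (B, R).

no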